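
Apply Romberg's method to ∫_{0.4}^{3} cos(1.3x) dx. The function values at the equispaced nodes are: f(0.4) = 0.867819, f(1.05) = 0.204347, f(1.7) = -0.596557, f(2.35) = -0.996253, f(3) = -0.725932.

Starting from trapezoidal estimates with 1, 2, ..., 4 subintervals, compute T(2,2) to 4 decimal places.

T(0,0) (trapezoid, 1 panel, h=2.6000): 0.184453
T(1,0) (trapezoid, 2 panels, h=1.3000): -0.683298
T(2,0) (trapezoid, 4 panels, h=0.6500): -0.856388
T(1,1) = -0.683298 + (-0.683298 − 0.184453)/3 = -0.972548
T(2,1) = -0.856388 + (-0.856388 − (-0.683298))/3 = -0.914085
T(2,2) = -0.914085 + (-0.914085 − (-0.972548))/15 = -0.910187

-0.9102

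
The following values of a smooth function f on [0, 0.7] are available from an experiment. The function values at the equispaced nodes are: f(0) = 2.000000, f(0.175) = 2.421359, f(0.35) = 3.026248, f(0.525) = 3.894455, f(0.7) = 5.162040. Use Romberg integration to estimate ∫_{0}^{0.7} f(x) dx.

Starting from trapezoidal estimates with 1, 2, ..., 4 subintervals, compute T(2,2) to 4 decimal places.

2.2443

T(0,0) (trapezoid, 1 panel, h=0.7000): 2.506714
T(1,0) (trapezoid, 2 panels, h=0.3500): 2.312544
T(2,0) (trapezoid, 4 panels, h=0.1750): 2.261539
T(1,1) = 2.312544 + (2.312544 − 2.506714)/3 = 2.247821
T(2,1) = 2.261539 + (2.261539 − 2.312544)/3 = 2.244537
T(2,2) = 2.244537 + (2.244537 − 2.247821)/15 = 2.244318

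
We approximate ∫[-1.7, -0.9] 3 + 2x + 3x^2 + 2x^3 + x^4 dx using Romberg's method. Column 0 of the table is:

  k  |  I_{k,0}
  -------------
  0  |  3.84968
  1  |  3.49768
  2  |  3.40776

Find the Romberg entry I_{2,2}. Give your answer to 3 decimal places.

Richardson extrapolation on the trapezoidal column (denominator 4−1=3):
I_{1,1} = 3.49768 + (3.49768 − 3.84968)/3 = 3.38035
I_{2,1} = 3.40776 + (3.40776 − 3.49768)/3 = 3.37779
I_{2,2} = 3.37779 + (3.37779 − 3.38035)/15 = 3.37762
(Column j=1 coincides with Simpson's rule on the same nodes.)

3.378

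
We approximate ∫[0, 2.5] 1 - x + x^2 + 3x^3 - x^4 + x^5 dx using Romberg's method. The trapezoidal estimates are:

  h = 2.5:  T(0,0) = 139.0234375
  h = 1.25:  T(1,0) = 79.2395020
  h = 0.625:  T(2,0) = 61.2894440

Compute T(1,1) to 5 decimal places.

59.31152

Richardson extrapolation on the trapezoidal column (denominator 4−1=3):
T(1,1) = 79.2395020 + (79.2395020 − 139.0234375)/3 = 59.3115235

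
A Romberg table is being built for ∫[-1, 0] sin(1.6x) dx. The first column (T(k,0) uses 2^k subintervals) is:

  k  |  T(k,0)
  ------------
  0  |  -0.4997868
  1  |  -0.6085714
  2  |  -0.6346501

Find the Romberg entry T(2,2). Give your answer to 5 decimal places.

-0.64324

Richardson extrapolation on the trapezoidal column (denominator 4−1=3):
T(1,1) = -0.6085714 + (-0.6085714 − (-0.4997868))/3 = -0.6448329
T(2,1) = (4·(-0.6346501) − (-0.6085714)) / 3 = -0.6433430
T(2,2) = (16·(-0.6433430) − (-0.6448329)) / 15 = -0.6432437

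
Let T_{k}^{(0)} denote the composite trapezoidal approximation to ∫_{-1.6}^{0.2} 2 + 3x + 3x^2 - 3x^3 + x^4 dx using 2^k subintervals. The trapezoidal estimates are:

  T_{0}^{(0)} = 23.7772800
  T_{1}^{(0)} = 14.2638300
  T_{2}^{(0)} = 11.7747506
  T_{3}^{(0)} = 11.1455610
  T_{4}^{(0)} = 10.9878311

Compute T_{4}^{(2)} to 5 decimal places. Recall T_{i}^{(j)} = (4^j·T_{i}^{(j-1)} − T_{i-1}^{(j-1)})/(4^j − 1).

10.93522

T_{3}^{(1)} = (4·11.1455610 − 11.7747506) / 3 = 10.9358311
T_{4}^{(1)} = (4·10.9878311 − 11.1455610) / 3 = 10.9352545
T_{4}^{(2)} = (16·10.9352545 − 10.9358311) / 15 = 10.9352161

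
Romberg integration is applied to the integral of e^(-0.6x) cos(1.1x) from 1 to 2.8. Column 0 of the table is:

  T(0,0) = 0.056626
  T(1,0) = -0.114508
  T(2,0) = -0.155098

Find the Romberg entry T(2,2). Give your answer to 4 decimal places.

-0.1684

T(1,1) = -0.114508 + (-0.114508 − 0.056626)/3 = -0.171553
T(2,1) = (4·(-0.155098) − (-0.114508)) / 3 = -0.168628
T(2,2) = -0.168628 + (-0.168628 − (-0.171553))/15 = -0.168433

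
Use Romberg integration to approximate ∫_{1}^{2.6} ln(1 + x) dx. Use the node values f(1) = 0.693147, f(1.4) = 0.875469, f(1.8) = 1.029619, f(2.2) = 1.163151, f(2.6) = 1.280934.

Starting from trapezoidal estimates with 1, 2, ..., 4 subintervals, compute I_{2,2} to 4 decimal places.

1.6251

I_{0,0} (trapezoid, 1 panel, h=1.6000): 1.579265
I_{1,0} (trapezoid, 2 panels, h=0.8000): 1.613328
I_{2,0} (trapezoid, 4 panels, h=0.4000): 1.622112
I_{1,1} = 1.613328 + (1.613328 − 1.579265)/3 = 1.624682
I_{2,1} = 1.622112 + (1.622112 − 1.613328)/3 = 1.625040
I_{2,2} = 1.625040 + (1.625040 − 1.624682)/15 = 1.625064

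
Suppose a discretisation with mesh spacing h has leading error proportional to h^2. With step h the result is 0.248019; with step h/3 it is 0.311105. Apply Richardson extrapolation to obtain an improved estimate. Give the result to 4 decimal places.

0.3190

The leading error scales as h^2; refining by a factor of 3 reduces it by 3^2 = 9.
Extrapolated value = (9·A(h/3) − A(h)) / (9 − 1)
= (9·0.311105 − 0.248019) / 8
= 2.551926 / 8 = 0.318991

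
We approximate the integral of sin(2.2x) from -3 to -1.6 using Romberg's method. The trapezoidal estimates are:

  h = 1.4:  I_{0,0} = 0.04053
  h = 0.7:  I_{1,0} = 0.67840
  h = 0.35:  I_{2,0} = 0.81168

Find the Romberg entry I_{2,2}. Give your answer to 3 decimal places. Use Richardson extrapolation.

0.854

Richardson extrapolation on the trapezoidal column (denominator 4−1=3):
I_{1,1} = (4·0.67840 − 0.04053) / 3 = 0.89102
I_{2,1} = (4·0.81168 − 0.67840) / 3 = 0.85611
I_{2,2} = (16·0.85611 − 0.89102) / 15 = 0.85378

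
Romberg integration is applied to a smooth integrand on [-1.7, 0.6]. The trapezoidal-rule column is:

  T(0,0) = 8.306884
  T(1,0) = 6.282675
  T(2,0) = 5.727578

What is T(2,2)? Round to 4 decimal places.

5.5382

Richardson extrapolation on the trapezoidal column (denominator 4−1=3):
T(1,1) = (4·6.282675 − 8.306884) / 3 = 5.607939
T(2,1) = 5.727578 + (5.727578 − 6.282675)/3 = 5.542546
T(2,2) = 5.542546 + (5.542546 − 5.607939)/15 = 5.538186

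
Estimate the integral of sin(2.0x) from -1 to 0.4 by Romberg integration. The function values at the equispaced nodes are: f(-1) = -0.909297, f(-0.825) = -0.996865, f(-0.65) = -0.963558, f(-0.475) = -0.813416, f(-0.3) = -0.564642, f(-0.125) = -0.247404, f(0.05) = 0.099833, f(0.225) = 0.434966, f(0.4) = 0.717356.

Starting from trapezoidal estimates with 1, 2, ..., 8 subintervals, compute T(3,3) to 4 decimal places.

T(0,0) (trapezoid, 1 panel, h=1.4000): -0.134359
T(1,0) (trapezoid, 2 panels, h=0.7000): -0.462429
T(2,0) (trapezoid, 4 panels, h=0.3500): -0.533518
T(3,0) (trapezoid, 8 panels, h=0.1750): -0.550735
T(1,1) = -0.462429 + (-0.462429 − (-0.134359))/3 = -0.571786
T(2,1) = -0.533518 + (-0.533518 − (-0.462429))/3 = -0.557214
T(3,1) = -0.550735 + (-0.550735 − (-0.533518))/3 = -0.556474
T(2,2) = -0.557214 + (-0.557214 − (-0.571786))/15 = -0.556243
T(3,2) = -0.556474 + (-0.556474 − (-0.557214))/15 = -0.556425
T(3,3) = -0.556425 + (-0.556425 − (-0.556243))/63 = -0.556428

-0.5564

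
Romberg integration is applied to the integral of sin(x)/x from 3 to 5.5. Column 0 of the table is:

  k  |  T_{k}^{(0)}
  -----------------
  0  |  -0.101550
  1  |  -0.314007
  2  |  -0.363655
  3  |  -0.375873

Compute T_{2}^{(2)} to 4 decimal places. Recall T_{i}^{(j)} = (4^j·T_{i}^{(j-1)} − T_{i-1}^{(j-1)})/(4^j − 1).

T_{1}^{(1)} = -0.314007 + (-0.314007 − (-0.101550))/3 = -0.384826
T_{2}^{(1)} = (4·(-0.363655) − (-0.314007)) / 3 = -0.380204
T_{2}^{(2)} = (16·(-0.380204) − (-0.384826)) / 15 = -0.379896
(Column j=1 coincides with Simpson's rule on the same nodes.)

-0.3799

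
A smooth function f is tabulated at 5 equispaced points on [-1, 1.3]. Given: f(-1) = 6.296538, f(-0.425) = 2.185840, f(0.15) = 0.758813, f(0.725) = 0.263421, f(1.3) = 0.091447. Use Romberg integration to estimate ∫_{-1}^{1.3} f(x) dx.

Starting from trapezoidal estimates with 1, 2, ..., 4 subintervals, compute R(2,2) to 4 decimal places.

3.3784

R(0,0) (trapezoid, 1 panel, h=2.3000): 7.346183
R(1,0) (trapezoid, 2 panels, h=1.1500): 4.545726
R(2,0) (trapezoid, 4 panels, h=0.5750): 3.681188
R(1,1) = 4.545726 + (4.545726 − 7.346183)/3 = 3.612240
R(2,1) = 3.681188 + (3.681188 − 4.545726)/3 = 3.393009
R(2,2) = 3.393009 + (3.393009 − 3.612240)/15 = 3.378394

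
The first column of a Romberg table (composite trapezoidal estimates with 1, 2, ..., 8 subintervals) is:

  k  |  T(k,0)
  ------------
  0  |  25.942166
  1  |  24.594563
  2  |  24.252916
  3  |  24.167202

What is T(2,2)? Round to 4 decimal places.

T(1,1) = 24.594563 + (24.594563 − 25.942166)/3 = 24.145362
T(2,1) = (4·24.252916 − 24.594563) / 3 = 24.139034
T(2,2) = (16·24.139034 − 24.145362) / 15 = 24.138612

24.1386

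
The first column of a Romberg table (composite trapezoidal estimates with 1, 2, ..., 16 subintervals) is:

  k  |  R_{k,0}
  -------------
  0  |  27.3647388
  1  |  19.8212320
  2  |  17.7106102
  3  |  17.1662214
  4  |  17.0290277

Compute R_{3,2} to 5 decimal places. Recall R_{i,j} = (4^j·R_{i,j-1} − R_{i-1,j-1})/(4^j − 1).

16.98327

Richardson extrapolation on the trapezoidal column (denominator 4−1=3):
R_{2,1} = (4·17.7106102 − 19.8212320) / 3 = 17.0070696
R_{3,1} = 17.1662214 + (17.1662214 − 17.7106102)/3 = 16.9847585
R_{3,2} = 16.9847585 + (16.9847585 − 17.0070696)/15 = 16.9832711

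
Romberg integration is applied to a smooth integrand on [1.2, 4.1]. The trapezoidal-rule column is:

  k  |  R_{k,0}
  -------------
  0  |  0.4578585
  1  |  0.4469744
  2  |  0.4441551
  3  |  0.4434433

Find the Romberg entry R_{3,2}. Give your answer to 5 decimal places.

0.44321

R_{2,1} = 0.4441551 + (0.4441551 − 0.4469744)/3 = 0.4432153
R_{3,1} = 0.4434433 + (0.4434433 − 0.4441551)/3 = 0.4432060
R_{3,2} = (16·0.4432060 − 0.4432153) / 15 = 0.4432054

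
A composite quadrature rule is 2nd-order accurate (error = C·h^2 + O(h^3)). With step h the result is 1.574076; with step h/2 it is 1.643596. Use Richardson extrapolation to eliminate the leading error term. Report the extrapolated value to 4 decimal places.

Extrapolated value = (4·A(h/2) − A(h)) / (4 − 1)
= (4·1.643596 − 1.574076) / 3
= 5.000308 / 3 = 1.666769

1.6668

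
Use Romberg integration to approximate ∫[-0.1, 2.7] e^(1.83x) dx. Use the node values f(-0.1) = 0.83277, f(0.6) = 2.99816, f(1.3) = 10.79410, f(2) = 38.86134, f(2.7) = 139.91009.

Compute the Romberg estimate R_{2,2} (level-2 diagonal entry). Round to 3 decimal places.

R_{0,0} (trapezoid, 1 panel, h=2.8000): 197.04000
R_{1,0} (trapezoid, 2 panels, h=1.4000): 113.63174
R_{2,0} (trapezoid, 4 panels, h=0.7000): 86.11752
R_{1,1} = 113.63174 + (113.63174 − 197.04000)/3 = 85.82899
R_{2,1} = 86.11752 + (86.11752 − 113.63174)/3 = 76.94611
R_{2,2} = 76.94611 + (76.94611 − 85.82899)/15 = 76.35392

76.354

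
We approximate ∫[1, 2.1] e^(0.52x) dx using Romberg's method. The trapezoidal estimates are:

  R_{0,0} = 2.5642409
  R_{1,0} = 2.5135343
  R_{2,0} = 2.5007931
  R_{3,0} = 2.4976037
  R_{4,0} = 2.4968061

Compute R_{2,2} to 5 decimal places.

2.49654

Richardson extrapolation on the trapezoidal column (denominator 4−1=3):
R_{1,1} = (4·2.5135343 − 2.5642409) / 3 = 2.4966321
R_{2,1} = 2.5007931 + (2.5007931 − 2.5135343)/3 = 2.4965460
R_{2,2} = 2.4965460 + (2.4965460 − 2.4966321)/15 = 2.4965403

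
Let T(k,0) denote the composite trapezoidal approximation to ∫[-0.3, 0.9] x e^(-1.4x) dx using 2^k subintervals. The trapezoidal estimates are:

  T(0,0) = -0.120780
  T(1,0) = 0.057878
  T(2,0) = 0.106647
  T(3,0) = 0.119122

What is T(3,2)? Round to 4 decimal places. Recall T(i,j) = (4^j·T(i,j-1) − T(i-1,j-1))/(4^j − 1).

T(2,1) = 0.106647 + (0.106647 − 0.057878)/3 = 0.122903
T(3,1) = 0.119122 + (0.119122 − 0.106647)/3 = 0.123280
T(3,2) = (16·0.123280 − 0.122903) / 15 = 0.123305
(Column j=1 coincides with Simpson's rule on the same nodes.)

0.1233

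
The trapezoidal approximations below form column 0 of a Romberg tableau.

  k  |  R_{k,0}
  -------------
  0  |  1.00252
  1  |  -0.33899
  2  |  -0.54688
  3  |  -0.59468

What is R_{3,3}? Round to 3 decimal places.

-0.610

Richardson extrapolation on the trapezoidal column (denominator 4−1=3):
R_{1,1} = (4·(-0.33899) − 1.00252) / 3 = -0.78616
R_{2,1} = (4·(-0.54688) − (-0.33899)) / 3 = -0.61618
R_{3,1} = (4·(-0.59468) − (-0.54688)) / 3 = -0.61061
R_{2,2} = (16·(-0.61618) − (-0.78616)) / 15 = -0.60485
R_{3,2} = -0.61061 + (-0.61061 − (-0.61618))/15 = -0.61024
R_{3,3} = (64·(-0.61024) − (-0.60485)) / 63 = -0.61033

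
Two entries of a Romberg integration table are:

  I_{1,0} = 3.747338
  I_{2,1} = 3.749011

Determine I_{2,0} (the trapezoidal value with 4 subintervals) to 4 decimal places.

3.7486

From I_{2,1} = (4·I_{2,0} − I_{1,0})/3, solve for I_{2,0}:
4·I_{2,0} = 3·3.749011 + 3.747338 = 14.994371
I_{2,0} = 3.748593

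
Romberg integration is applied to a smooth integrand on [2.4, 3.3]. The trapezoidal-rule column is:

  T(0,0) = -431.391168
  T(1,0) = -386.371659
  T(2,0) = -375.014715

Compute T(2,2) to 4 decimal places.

T(1,1) = (4·(-386.371659) − (-431.391168)) / 3 = -371.365156
T(2,1) = (4·(-375.014715) − (-386.371659)) / 3 = -371.229067
T(2,2) = (16·(-371.229067) − (-371.365156)) / 15 = -371.219994
(Column j=1 coincides with Simpson's rule on the same nodes.)

-371.2200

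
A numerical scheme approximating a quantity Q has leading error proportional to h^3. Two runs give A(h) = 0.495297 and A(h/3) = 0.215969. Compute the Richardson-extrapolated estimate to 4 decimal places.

Extrapolated value = (27·A(h/3) − A(h)) / (27 − 1)
= (27·0.215969 − 0.495297) / 26
= 5.335866 / 26 = 0.205226

0.2052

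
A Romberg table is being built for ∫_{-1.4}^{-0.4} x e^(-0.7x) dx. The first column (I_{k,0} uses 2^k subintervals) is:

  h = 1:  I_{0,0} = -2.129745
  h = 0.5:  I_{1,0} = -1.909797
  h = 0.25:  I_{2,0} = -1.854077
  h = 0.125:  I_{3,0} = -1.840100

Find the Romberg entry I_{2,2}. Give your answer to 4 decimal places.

-1.8354

Richardson extrapolation on the trapezoidal column (denominator 4−1=3):
I_{1,1} = (4·(-1.909797) − (-2.129745)) / 3 = -1.836481
I_{2,1} = (4·(-1.854077) − (-1.909797)) / 3 = -1.835504
I_{2,2} = -1.835504 + (-1.835504 − (-1.836481))/15 = -1.835439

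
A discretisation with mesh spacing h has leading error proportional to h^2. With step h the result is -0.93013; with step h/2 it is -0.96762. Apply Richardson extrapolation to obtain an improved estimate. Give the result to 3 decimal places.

Extrapolated value = (4·A(h/2) − A(h)) / (4 − 1)
= (4·(-0.96762) − (-0.93013)) / 3
= -2.94035 / 3 = -0.98012

-0.980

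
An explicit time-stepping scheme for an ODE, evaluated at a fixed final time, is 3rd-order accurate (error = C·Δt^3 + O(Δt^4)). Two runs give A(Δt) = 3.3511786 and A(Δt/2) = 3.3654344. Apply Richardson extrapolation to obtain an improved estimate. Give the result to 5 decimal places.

The leading error scales as Δt^3; refining by a factor of 2 reduces it by 2^3 = 8.
Extrapolated value = (8·A(Δt/2) − A(Δt)) / (8 − 1)
= (8·3.3654344 − 3.3511786) / 7
= 23.5722966 / 7 = 3.3674709

3.36747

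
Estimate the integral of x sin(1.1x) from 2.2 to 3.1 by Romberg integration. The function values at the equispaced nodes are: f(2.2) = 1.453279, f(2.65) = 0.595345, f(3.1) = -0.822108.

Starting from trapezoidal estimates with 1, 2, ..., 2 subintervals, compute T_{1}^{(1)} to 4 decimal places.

0.4519

T_{0}^{(0)} (trapezoid, 1 panel, h=0.9000): 0.284027
T_{1}^{(0)} (trapezoid, 2 panels, h=0.4500): 0.409919
T_{1}^{(1)} = 0.409919 + (0.409919 − 0.284027)/3 = 0.451883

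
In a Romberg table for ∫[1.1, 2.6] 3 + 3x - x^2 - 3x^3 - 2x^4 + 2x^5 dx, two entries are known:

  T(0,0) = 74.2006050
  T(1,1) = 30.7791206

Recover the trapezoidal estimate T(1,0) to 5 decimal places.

41.63449

From T(1,1) = (4·T(1,0) − T(0,0))/3, solve for T(1,0):
4·T(1,0) = 3·30.7791206 + 74.2006050 = 166.5379668
T(1,0) = 41.6344917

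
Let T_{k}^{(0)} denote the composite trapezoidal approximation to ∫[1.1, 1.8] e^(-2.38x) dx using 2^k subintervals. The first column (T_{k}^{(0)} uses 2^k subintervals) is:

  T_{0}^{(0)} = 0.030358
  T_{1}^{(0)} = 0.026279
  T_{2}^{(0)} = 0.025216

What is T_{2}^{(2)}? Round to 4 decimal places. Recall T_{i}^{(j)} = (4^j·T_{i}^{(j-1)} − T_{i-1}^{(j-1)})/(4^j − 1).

0.0249

T_{1}^{(1)} = (4·0.026279 − 0.030358) / 3 = 0.024919
T_{2}^{(1)} = 0.025216 + (0.025216 − 0.026279)/3 = 0.024862
T_{2}^{(2)} = 0.024862 + (0.024862 − 0.024919)/15 = 0.024858
(Column j=1 coincides with Simpson's rule on the same nodes.)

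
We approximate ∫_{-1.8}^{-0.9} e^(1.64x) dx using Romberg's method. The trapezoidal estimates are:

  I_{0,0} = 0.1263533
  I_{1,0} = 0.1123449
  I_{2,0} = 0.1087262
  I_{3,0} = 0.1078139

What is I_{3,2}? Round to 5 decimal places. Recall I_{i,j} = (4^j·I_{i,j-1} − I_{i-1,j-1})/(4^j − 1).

Richardson extrapolation on the trapezoidal column (denominator 4−1=3):
I_{2,1} = (4·0.1087262 − 0.1123449) / 3 = 0.1075200
I_{3,1} = (4·0.1078139 − 0.1087262) / 3 = 0.1075098
I_{3,2} = 0.1075098 + (0.1075098 − 0.1075200)/15 = 0.1075091

0.10751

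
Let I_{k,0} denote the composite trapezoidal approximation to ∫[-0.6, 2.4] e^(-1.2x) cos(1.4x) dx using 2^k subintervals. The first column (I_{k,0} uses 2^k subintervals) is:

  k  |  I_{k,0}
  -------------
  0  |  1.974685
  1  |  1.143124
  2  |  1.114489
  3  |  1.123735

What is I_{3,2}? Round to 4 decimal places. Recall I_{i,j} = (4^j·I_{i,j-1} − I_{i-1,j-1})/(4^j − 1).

Richardson extrapolation on the trapezoidal column (denominator 4−1=3):
I_{2,1} = 1.114489 + (1.114489 − 1.143124)/3 = 1.104944
I_{3,1} = (4·1.123735 − 1.114489) / 3 = 1.126817
I_{3,2} = (16·1.126817 − 1.104944) / 15 = 1.128275

1.1283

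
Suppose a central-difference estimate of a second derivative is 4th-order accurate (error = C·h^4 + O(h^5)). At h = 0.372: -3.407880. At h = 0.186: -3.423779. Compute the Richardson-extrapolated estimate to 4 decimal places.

-3.4248

The leading error scales as h^4; refining by a factor of 2 reduces it by 2^4 = 16.
Extrapolated value = (16·A(h/2) − A(h)) / (16 − 1)
= (16·(-3.423779) − (-3.407880)) / 15
= -51.372584 / 15 = -3.424839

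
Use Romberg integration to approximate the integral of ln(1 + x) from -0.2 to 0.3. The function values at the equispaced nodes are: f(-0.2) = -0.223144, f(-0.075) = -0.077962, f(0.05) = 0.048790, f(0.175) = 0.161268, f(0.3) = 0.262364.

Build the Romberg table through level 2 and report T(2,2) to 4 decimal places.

T(0,0) (trapezoid, 1 panel, h=0.5000): 0.009805
T(1,0) (trapezoid, 2 panels, h=0.2500): 0.017100
T(2,0) (trapezoid, 4 panels, h=0.1250): 0.018963
T(1,1) = 0.017100 + (0.017100 − 0.009805)/3 = 0.019532
T(2,1) = 0.018963 + (0.018963 − 0.017100)/3 = 0.019584
T(2,2) = 0.019584 + (0.019584 − 0.019532)/15 = 0.019587

0.0196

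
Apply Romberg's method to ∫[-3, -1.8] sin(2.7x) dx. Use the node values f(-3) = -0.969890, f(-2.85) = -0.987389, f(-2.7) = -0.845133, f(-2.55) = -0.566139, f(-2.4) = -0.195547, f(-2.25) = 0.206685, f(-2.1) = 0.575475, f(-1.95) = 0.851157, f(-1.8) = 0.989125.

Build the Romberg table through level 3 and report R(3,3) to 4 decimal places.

-0.1447

R(0,0) (trapezoid, 1 panel, h=1.2000): 0.011541
R(1,0) (trapezoid, 2 panels, h=0.6000): -0.111558
R(2,0) (trapezoid, 4 panels, h=0.3000): -0.136676
R(3,0) (trapezoid, 8 panels, h=0.1500): -0.142691
R(1,1) = -0.111558 + (-0.111558 − 0.011541)/3 = -0.152591
R(2,1) = -0.136676 + (-0.136676 − (-0.111558))/3 = -0.145049
R(3,1) = -0.142691 + (-0.142691 − (-0.136676))/3 = -0.144696
R(2,2) = -0.145049 + (-0.145049 − (-0.152591))/15 = -0.144546
R(3,2) = -0.144696 + (-0.144696 − (-0.145049))/15 = -0.144672
R(3,3) = -0.144672 + (-0.144672 − (-0.144546))/63 = -0.144674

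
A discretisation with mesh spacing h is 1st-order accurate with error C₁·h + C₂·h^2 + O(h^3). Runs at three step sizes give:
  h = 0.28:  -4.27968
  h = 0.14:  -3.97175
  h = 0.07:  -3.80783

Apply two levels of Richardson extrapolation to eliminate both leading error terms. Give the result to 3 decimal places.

-3.637

First eliminate the h term (factor 2^1 = 2):
  B₁ = (2·(-3.97175) − (-4.27968))/1 = -3.66382
  B₂ = (2·(-3.80783) − (-3.97175))/1 = -3.64391
Then eliminate the h^2 term (factor 2^2 = 4):
  (4·(-3.64391) − (-3.66382))/3 = -3.63727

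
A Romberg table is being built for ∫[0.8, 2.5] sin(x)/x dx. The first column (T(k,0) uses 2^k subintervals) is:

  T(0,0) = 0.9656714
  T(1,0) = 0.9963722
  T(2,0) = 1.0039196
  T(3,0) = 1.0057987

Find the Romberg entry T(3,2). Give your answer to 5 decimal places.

1.00642

Richardson extrapolation on the trapezoidal column (denominator 4−1=3):
T(2,1) = 1.0039196 + (1.0039196 − 0.9963722)/3 = 1.0064354
T(3,1) = 1.0057987 + (1.0057987 − 1.0039196)/3 = 1.0064251
T(3,2) = 1.0064251 + (1.0064251 − 1.0064354)/15 = 1.0064244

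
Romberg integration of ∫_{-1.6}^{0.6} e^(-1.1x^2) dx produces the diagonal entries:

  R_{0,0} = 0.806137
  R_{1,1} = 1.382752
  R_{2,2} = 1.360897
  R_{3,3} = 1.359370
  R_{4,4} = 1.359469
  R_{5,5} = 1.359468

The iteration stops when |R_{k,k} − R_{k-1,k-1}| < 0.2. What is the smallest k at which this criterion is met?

k = 2

|R_{1,1} − R_{0,0}| = 0.576615 ≥ 0.2
|R_{2,2} − R_{1,1}| = 0.021855 < 0.2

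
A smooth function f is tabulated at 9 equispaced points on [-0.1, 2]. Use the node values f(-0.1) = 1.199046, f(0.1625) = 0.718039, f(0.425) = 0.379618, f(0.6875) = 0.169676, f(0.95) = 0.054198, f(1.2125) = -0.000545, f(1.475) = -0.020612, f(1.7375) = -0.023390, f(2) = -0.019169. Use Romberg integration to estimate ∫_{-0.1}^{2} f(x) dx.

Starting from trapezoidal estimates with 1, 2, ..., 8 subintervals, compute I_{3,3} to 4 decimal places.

I_{0,0} (trapezoid, 1 panel, h=2.1000): 1.238871
I_{1,0} (trapezoid, 2 panels, h=1.0500): 0.676343
I_{2,0} (trapezoid, 4 panels, h=0.5250): 0.526650
I_{3,0} (trapezoid, 8 panels, h=0.2625): 0.490067
I_{1,1} = 0.676343 + (0.676343 − 1.238871)/3 = 0.488834
I_{2,1} = 0.526650 + (0.526650 − 0.676343)/3 = 0.476752
I_{3,1} = 0.490067 + (0.490067 − 0.526650)/3 = 0.477873
I_{2,2} = 0.476752 + (0.476752 − 0.488834)/15 = 0.475947
I_{3,2} = 0.477873 + (0.477873 − 0.476752)/15 = 0.477948
I_{3,3} = 0.477948 + (0.477948 − 0.475947)/63 = 0.477980

0.4780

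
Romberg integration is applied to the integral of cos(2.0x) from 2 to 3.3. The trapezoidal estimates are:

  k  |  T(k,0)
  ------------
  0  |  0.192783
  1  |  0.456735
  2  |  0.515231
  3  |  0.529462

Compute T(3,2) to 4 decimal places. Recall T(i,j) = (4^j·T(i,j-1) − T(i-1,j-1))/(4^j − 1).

0.5342

Richardson extrapolation on the trapezoidal column (denominator 4−1=3):
T(2,1) = (4·0.515231 − 0.456735) / 3 = 0.534730
T(3,1) = (4·0.529462 − 0.515231) / 3 = 0.534206
T(3,2) = (16·0.534206 − 0.534730) / 15 = 0.534171
(Column j=1 coincides with Simpson's rule on the same nodes.)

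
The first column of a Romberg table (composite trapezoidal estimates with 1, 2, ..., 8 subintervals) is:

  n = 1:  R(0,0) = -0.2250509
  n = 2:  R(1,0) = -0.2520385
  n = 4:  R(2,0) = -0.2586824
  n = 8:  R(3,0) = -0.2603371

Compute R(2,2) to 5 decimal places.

R(1,1) = -0.2520385 + (-0.2520385 − (-0.2250509))/3 = -0.2610344
R(2,1) = (4·(-0.2586824) − (-0.2520385)) / 3 = -0.2608970
R(2,2) = -0.2608970 + (-0.2608970 − (-0.2610344))/15 = -0.2608878
(Column j=1 coincides with Simpson's rule on the same nodes.)

-0.26089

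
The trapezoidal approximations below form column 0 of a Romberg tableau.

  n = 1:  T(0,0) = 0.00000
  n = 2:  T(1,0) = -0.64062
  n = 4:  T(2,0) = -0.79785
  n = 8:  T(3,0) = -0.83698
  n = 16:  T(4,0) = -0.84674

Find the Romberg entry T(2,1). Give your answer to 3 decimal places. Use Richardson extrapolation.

Richardson extrapolation on the trapezoidal column (denominator 4−1=3):
T(2,1) = -0.79785 + (-0.79785 − (-0.64062))/3 = -0.85026

-0.850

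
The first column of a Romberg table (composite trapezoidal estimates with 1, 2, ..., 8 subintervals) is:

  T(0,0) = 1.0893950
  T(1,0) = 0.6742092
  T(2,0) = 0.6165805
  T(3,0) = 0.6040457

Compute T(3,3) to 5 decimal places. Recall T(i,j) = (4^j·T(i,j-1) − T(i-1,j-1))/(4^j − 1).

T(1,1) = (4·0.6742092 − 1.0893950) / 3 = 0.5358139
T(2,1) = 0.6165805 + (0.6165805 − 0.6742092)/3 = 0.5973709
T(3,1) = 0.6040457 + (0.6040457 − 0.6165805)/3 = 0.5998674
T(2,2) = 0.5973709 + (0.5973709 − 0.5358139)/15 = 0.6014747
T(3,2) = (16·0.5998674 − 0.5973709) / 15 = 0.6000338
T(3,3) = 0.6000338 + (0.6000338 − 0.6014747)/63 = 0.6000109

0.60001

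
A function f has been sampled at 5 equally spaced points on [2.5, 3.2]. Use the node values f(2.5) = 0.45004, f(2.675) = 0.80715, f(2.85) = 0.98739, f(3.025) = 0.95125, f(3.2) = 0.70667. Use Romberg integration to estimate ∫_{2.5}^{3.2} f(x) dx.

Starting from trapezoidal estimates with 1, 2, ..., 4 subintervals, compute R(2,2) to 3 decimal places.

R(0,0) (trapezoid, 1 panel, h=0.7000): 0.40485
R(1,0) (trapezoid, 2 panels, h=0.3500): 0.54801
R(2,0) (trapezoid, 4 panels, h=0.1750): 0.58173
R(1,1) = 0.54801 + (0.54801 − 0.40485)/3 = 0.59573
R(2,1) = 0.58173 + (0.58173 − 0.54801)/3 = 0.59297
R(2,2) = 0.59297 + (0.59297 − 0.59573)/15 = 0.59279

0.593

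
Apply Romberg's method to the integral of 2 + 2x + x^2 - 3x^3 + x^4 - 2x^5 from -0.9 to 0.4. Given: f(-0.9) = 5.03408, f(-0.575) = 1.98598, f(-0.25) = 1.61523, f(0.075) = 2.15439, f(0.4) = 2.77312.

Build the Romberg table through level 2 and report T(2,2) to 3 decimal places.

2.983

T(0,0) (trapezoid, 1 panel, h=1.3000): 5.07468
T(1,0) (trapezoid, 2 panels, h=0.6500): 3.58724
T(2,0) (trapezoid, 4 panels, h=0.3250): 3.13924
T(1,1) = 3.58724 + (3.58724 − 5.07468)/3 = 3.09143
T(2,1) = 3.13924 + (3.13924 − 3.58724)/3 = 2.98991
T(2,2) = 2.98991 + (2.98991 − 3.09143)/15 = 2.98314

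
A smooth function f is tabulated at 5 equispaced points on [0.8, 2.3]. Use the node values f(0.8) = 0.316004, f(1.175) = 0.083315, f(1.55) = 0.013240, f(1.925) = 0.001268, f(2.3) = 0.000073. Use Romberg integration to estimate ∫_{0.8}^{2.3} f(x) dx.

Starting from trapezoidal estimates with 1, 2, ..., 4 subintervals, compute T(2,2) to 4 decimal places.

T(0,0) (trapezoid, 1 panel, h=1.5000): 0.237058
T(1,0) (trapezoid, 2 panels, h=0.7500): 0.128459
T(2,0) (trapezoid, 4 panels, h=0.3750): 0.095948
T(1,1) = 0.128459 + (0.128459 − 0.237058)/3 = 0.092259
T(2,1) = 0.095948 + (0.095948 − 0.128459)/3 = 0.085111
T(2,2) = 0.085111 + (0.085111 − 0.092259)/15 = 0.084634

0.0846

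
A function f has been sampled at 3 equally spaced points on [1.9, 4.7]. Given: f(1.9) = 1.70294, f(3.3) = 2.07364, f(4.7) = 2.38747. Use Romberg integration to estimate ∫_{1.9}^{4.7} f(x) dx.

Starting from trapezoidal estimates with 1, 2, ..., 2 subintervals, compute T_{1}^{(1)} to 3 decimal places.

T_{0}^{(0)} (trapezoid, 1 panel, h=2.8000): 5.72657
T_{1}^{(0)} (trapezoid, 2 panels, h=1.4000): 5.76638
T_{1}^{(1)} = 5.76638 + (5.76638 − 5.72657)/3 = 5.77965

5.780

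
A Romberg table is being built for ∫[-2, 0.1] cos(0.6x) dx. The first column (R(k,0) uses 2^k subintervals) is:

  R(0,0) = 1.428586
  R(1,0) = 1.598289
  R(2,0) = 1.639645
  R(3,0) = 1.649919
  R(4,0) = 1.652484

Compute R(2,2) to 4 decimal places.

R(1,1) = (4·1.598289 − 1.428586) / 3 = 1.654857
R(2,1) = (4·1.639645 − 1.598289) / 3 = 1.653430
R(2,2) = (16·1.653430 − 1.654857) / 15 = 1.653335

1.6533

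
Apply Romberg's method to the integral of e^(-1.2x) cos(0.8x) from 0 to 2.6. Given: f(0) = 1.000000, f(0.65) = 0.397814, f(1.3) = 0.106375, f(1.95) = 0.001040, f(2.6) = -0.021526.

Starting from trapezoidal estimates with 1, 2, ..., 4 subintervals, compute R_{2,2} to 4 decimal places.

0.6035

R_{0,0} (trapezoid, 1 panel, h=2.6000): 1.272016
R_{1,0} (trapezoid, 2 panels, h=1.3000): 0.774296
R_{2,0} (trapezoid, 4 panels, h=0.6500): 0.646403
R_{1,1} = 0.774296 + (0.774296 − 1.272016)/3 = 0.608389
R_{2,1} = 0.646403 + (0.646403 − 0.774296)/3 = 0.603772
R_{2,2} = 0.603772 + (0.603772 − 0.608389)/15 = 0.603464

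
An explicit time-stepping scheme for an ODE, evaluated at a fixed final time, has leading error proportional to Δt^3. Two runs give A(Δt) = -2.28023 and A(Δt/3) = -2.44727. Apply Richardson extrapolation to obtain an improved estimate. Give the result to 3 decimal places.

-2.454

The leading error scales as Δt^3; refining by a factor of 3 reduces it by 3^3 = 27.
Extrapolated value = (27·A(Δt/3) − A(Δt)) / (27 − 1)
= (27·(-2.44727) − (-2.28023)) / 26
= -63.79606 / 26 = -2.45369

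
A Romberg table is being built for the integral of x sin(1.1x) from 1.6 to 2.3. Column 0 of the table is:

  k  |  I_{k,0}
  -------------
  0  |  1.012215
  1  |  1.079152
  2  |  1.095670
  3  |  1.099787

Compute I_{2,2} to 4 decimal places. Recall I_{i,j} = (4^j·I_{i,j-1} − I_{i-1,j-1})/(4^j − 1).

Richardson extrapolation on the trapezoidal column (denominator 4−1=3):
I_{1,1} = 1.079152 + (1.079152 − 1.012215)/3 = 1.101464
I_{2,1} = (4·1.095670 − 1.079152) / 3 = 1.101176
I_{2,2} = 1.101176 + (1.101176 − 1.101464)/15 = 1.101157

1.1012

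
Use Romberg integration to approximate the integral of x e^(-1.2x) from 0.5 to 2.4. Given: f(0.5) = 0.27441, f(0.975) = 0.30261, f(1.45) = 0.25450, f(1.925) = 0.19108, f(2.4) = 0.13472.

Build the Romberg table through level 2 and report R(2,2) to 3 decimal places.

0.458

R(0,0) (trapezoid, 1 panel, h=1.9000): 0.38867
R(1,0) (trapezoid, 2 panels, h=0.9500): 0.43611
R(2,0) (trapezoid, 4 panels, h=0.4750): 0.45256
R(1,1) = 0.43611 + (0.43611 − 0.38867)/3 = 0.45192
R(2,1) = 0.45256 + (0.45256 − 0.43611)/3 = 0.45804
R(2,2) = 0.45804 + (0.45804 − 0.45192)/15 = 0.45845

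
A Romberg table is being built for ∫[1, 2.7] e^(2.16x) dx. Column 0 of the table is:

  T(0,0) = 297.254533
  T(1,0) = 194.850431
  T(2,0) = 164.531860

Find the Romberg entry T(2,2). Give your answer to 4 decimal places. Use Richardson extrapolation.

Richardson extrapolation on the trapezoidal column (denominator 4−1=3):
T(1,1) = 194.850431 + (194.850431 − 297.254533)/3 = 160.715730
T(2,1) = 164.531860 + (164.531860 − 194.850431)/3 = 154.425670
T(2,2) = 154.425670 + (154.425670 − 160.715730)/15 = 154.006333

154.0063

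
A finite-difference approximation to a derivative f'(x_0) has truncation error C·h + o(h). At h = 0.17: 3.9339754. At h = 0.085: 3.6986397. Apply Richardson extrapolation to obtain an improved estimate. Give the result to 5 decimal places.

3.46330

Extrapolated value = (2·A(h/2) − A(h)) / (2 − 1)
= (2·3.6986397 − 3.9339754) / 1
= 3.4633040 / 1 = 3.4633040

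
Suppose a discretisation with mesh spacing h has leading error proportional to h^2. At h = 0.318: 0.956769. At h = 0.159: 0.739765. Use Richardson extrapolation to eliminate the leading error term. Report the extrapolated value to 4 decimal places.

0.6674

The leading error scales as h^2; refining by a factor of 2 reduces it by 2^2 = 4.
Extrapolated value = (4·A(h/2) − A(h)) / (4 − 1)
= (4·0.739765 − 0.956769) / 3
= 2.002291 / 3 = 0.667430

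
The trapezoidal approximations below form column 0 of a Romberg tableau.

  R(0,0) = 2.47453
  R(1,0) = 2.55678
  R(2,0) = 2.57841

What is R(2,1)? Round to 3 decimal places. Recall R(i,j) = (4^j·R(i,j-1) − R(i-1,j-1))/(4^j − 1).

2.586

Richardson extrapolation on the trapezoidal column (denominator 4−1=3):
R(2,1) = 2.57841 + (2.57841 − 2.55678)/3 = 2.58562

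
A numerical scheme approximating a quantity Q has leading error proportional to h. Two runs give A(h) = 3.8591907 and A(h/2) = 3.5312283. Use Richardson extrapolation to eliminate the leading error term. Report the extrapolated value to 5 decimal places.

Extrapolated value = (2·A(h/2) − A(h)) / (2 − 1)
= (2·3.5312283 − 3.8591907) / 1
= 3.2032659 / 1 = 3.2032659

3.20327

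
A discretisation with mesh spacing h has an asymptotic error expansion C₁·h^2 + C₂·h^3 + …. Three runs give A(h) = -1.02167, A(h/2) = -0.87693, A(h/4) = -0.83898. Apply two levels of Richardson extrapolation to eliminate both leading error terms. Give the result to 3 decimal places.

-0.826

First eliminate the h^2 term (factor 2^2 = 4):
  B₁ = (4·(-0.87693) − (-1.02167))/3 = -0.82868
  B₂ = (4·(-0.83898) − (-0.87693))/3 = -0.82633
Then eliminate the h^3 term (factor 2^3 = 8):
  (8·(-0.82633) − (-0.82868))/7 = -0.82599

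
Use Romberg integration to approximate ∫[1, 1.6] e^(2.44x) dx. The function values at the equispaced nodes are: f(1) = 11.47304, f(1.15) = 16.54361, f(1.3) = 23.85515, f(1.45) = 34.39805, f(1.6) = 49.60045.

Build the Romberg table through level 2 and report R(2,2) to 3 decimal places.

R(0,0) (trapezoid, 1 panel, h=0.6000): 18.32205
R(1,0) (trapezoid, 2 panels, h=0.3000): 16.31757
R(2,0) (trapezoid, 4 panels, h=0.1500): 15.80003
R(1,1) = 16.31757 + (16.31757 − 18.32205)/3 = 15.64941
R(2,1) = 15.80003 + (15.80003 − 16.31757)/3 = 15.62752
R(2,2) = 15.62752 + (15.62752 − 15.64941)/15 = 15.62606

15.626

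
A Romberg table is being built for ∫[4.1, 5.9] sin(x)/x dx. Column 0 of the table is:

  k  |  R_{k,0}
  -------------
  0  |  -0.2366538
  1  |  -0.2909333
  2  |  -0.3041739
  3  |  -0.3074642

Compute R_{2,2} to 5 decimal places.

R_{1,1} = -0.2909333 + (-0.2909333 − (-0.2366538))/3 = -0.3090265
R_{2,1} = (4·(-0.3041739) − (-0.2909333)) / 3 = -0.3085874
R_{2,2} = (16·(-0.3085874) − (-0.3090265)) / 15 = -0.3085581

-0.30856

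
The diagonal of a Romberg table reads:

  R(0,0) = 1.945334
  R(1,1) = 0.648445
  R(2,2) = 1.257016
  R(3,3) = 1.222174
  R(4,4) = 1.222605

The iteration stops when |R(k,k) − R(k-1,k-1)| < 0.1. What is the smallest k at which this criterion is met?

|R(1,1) − R(0,0)| = 1.296889 ≥ 0.1
|R(2,2) − R(1,1)| = 0.608571 ≥ 0.1
|R(3,3) − R(2,2)| = 0.034842 < 0.1

k = 3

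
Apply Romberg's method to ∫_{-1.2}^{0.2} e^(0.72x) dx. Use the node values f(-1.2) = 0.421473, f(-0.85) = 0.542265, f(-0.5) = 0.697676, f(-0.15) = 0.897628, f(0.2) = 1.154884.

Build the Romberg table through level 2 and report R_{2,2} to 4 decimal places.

1.0186

R_{0,0} (trapezoid, 1 panel, h=1.4000): 1.103450
R_{1,0} (trapezoid, 2 panels, h=0.7000): 1.040098
R_{2,0} (trapezoid, 4 panels, h=0.3500): 1.024012
R_{1,1} = 1.040098 + (1.040098 − 1.103450)/3 = 1.018981
R_{2,1} = 1.024012 + (1.024012 − 1.040098)/3 = 1.018650
R_{2,2} = 1.018650 + (1.018650 − 1.018981)/15 = 1.018628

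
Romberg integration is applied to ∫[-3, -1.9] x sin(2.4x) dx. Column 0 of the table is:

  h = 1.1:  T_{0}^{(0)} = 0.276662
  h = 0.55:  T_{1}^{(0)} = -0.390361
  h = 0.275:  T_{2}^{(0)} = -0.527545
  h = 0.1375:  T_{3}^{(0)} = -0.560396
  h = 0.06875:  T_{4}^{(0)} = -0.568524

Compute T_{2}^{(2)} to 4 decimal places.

-0.5706

Richardson extrapolation on the trapezoidal column (denominator 4−1=3):
T_{1}^{(1)} = (4·(-0.390361) − 0.276662) / 3 = -0.612702
T_{2}^{(1)} = -0.527545 + (-0.527545 − (-0.390361))/3 = -0.573273
T_{2}^{(2)} = (16·(-0.573273) − (-0.612702)) / 15 = -0.570644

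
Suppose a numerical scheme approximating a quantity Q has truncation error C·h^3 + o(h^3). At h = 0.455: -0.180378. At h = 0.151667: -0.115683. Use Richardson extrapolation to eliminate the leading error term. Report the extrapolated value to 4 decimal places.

-0.1132

Extrapolated value = (27·A(h/3) − A(h)) / (27 − 1)
= (27·(-0.115683) − (-0.180378)) / 26
= -2.943063 / 26 = -0.113195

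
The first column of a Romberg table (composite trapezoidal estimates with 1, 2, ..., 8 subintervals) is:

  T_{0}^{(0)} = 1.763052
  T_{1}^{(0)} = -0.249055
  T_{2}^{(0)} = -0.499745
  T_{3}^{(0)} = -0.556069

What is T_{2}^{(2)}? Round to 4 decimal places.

Richardson extrapolation on the trapezoidal column (denominator 4−1=3):
T_{1}^{(1)} = (4·(-0.249055) − 1.763052) / 3 = -0.919757
T_{2}^{(1)} = -0.499745 + (-0.499745 − (-0.249055))/3 = -0.583308
T_{2}^{(2)} = -0.583308 + (-0.583308 − (-0.919757))/15 = -0.560878

-0.5609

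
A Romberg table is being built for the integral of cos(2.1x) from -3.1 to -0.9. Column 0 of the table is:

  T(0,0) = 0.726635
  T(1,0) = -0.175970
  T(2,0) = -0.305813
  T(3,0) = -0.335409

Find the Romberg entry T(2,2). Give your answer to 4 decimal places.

Richardson extrapolation on the trapezoidal column (denominator 4−1=3):
T(1,1) = (4·(-0.175970) − 0.726635) / 3 = -0.476838
T(2,1) = (4·(-0.305813) − (-0.175970)) / 3 = -0.349094
T(2,2) = -0.349094 + (-0.349094 − (-0.476838))/15 = -0.340578

-0.3406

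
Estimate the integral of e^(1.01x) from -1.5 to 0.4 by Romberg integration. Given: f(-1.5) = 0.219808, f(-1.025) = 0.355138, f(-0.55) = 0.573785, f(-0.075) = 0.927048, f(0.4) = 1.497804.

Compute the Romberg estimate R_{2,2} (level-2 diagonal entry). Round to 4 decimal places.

R_{0,0} (trapezoid, 1 panel, h=1.9000): 1.631731
R_{1,0} (trapezoid, 2 panels, h=0.9500): 1.360961
R_{2,0} (trapezoid, 4 panels, h=0.4750): 1.289519
R_{1,1} = 1.360961 + (1.360961 − 1.631731)/3 = 1.270704
R_{2,1} = 1.289519 + (1.289519 − 1.360961)/3 = 1.265705
R_{2,2} = 1.265705 + (1.265705 − 1.270704)/15 = 1.265372

1.2654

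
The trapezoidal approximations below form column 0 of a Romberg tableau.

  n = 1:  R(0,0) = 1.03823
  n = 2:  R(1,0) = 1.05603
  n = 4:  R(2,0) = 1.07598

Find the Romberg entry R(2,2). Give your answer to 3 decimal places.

1.084

R(1,1) = (4·1.05603 − 1.03823) / 3 = 1.06196
R(2,1) = 1.07598 + (1.07598 − 1.05603)/3 = 1.08263
R(2,2) = 1.08263 + (1.08263 − 1.06196)/15 = 1.08401
(Column j=1 coincides with Simpson's rule on the same nodes.)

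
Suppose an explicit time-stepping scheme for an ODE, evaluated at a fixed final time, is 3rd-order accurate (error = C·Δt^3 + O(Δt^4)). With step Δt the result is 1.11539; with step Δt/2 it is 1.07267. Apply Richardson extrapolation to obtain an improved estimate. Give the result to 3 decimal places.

1.067

The leading error scales as Δt^3; refining by a factor of 2 reduces it by 2^3 = 8.
Extrapolated value = (8·A(Δt/2) − A(Δt)) / (8 − 1)
= (8·1.07267 − 1.11539) / 7
= 7.46597 / 7 = 1.06657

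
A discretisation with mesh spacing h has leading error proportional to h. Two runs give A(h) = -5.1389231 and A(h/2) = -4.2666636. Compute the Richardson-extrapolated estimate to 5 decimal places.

-3.39440

Extrapolated value = (2·A(h/2) − A(h)) / (2 − 1)
= (2·(-4.2666636) − (-5.1389231)) / 1
= -3.3944041 / 1 = -3.3944041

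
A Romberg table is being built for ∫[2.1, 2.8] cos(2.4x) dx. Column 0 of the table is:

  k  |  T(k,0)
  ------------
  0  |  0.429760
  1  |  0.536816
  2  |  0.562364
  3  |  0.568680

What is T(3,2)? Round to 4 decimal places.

T(2,1) = (4·0.562364 − 0.536816) / 3 = 0.570880
T(3,1) = (4·0.568680 − 0.562364) / 3 = 0.570785
T(3,2) = (16·0.570785 − 0.570880) / 15 = 0.570779

0.5708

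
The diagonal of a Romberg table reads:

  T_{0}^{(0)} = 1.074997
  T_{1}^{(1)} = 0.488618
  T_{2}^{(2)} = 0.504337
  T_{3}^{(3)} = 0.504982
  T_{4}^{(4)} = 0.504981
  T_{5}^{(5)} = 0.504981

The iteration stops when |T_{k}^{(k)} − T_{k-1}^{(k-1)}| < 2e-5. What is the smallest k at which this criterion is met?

|T_{1}^{(1)} − T_{0}^{(0)}| = 0.586379 ≥ 2e-5
|T_{2}^{(2)} − T_{1}^{(1)}| = 0.015719 ≥ 2e-5
|T_{3}^{(3)} − T_{2}^{(2)}| = 0.000645 ≥ 2e-5
|T_{4}^{(4)} − T_{3}^{(3)}| = 0.000001 < 2e-5

k = 4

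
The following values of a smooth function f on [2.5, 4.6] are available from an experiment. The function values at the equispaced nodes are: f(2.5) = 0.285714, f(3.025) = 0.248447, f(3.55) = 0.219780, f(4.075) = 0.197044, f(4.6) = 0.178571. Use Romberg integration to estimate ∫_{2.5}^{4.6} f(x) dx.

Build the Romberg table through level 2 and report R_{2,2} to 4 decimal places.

R_{0,0} (trapezoid, 1 panel, h=2.1000): 0.487499
R_{1,0} (trapezoid, 2 panels, h=1.0500): 0.474519
R_{2,0} (trapezoid, 4 panels, h=0.5250): 0.471142
R_{1,1} = 0.474519 + (0.474519 − 0.487499)/3 = 0.470192
R_{2,1} = 0.471142 + (0.471142 − 0.474519)/3 = 0.470016
R_{2,2} = 0.470016 + (0.470016 − 0.470192)/15 = 0.470004

0.4700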